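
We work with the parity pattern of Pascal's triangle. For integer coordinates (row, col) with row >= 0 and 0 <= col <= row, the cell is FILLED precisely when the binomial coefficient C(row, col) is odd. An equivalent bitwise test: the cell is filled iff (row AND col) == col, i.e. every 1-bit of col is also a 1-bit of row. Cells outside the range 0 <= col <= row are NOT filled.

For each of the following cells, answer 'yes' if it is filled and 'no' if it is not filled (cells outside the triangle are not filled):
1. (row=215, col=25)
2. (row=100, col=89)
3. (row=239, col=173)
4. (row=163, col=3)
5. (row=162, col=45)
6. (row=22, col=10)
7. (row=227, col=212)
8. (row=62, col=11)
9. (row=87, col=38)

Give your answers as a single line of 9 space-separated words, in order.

(215,25): row=0b11010111, col=0b11001, row AND col = 0b10001 = 17; 17 != 25 -> empty
(100,89): row=0b1100100, col=0b1011001, row AND col = 0b1000000 = 64; 64 != 89 -> empty
(239,173): row=0b11101111, col=0b10101101, row AND col = 0b10101101 = 173; 173 == 173 -> filled
(163,3): row=0b10100011, col=0b11, row AND col = 0b11 = 3; 3 == 3 -> filled
(162,45): row=0b10100010, col=0b101101, row AND col = 0b100000 = 32; 32 != 45 -> empty
(22,10): row=0b10110, col=0b1010, row AND col = 0b10 = 2; 2 != 10 -> empty
(227,212): row=0b11100011, col=0b11010100, row AND col = 0b11000000 = 192; 192 != 212 -> empty
(62,11): row=0b111110, col=0b1011, row AND col = 0b1010 = 10; 10 != 11 -> empty
(87,38): row=0b1010111, col=0b100110, row AND col = 0b110 = 6; 6 != 38 -> empty

Answer: no no yes yes no no no no no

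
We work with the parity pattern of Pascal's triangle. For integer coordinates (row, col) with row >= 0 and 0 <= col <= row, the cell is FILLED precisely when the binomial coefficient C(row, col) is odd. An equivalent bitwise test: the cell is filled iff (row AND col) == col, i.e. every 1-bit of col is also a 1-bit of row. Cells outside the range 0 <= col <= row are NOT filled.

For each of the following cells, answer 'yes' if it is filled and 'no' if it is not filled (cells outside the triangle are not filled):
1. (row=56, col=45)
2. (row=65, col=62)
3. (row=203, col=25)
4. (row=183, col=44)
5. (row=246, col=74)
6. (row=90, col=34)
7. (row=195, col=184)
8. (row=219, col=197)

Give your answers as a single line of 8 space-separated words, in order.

(56,45): row=0b111000, col=0b101101, row AND col = 0b101000 = 40; 40 != 45 -> empty
(65,62): row=0b1000001, col=0b111110, row AND col = 0b0 = 0; 0 != 62 -> empty
(203,25): row=0b11001011, col=0b11001, row AND col = 0b1001 = 9; 9 != 25 -> empty
(183,44): row=0b10110111, col=0b101100, row AND col = 0b100100 = 36; 36 != 44 -> empty
(246,74): row=0b11110110, col=0b1001010, row AND col = 0b1000010 = 66; 66 != 74 -> empty
(90,34): row=0b1011010, col=0b100010, row AND col = 0b10 = 2; 2 != 34 -> empty
(195,184): row=0b11000011, col=0b10111000, row AND col = 0b10000000 = 128; 128 != 184 -> empty
(219,197): row=0b11011011, col=0b11000101, row AND col = 0b11000001 = 193; 193 != 197 -> empty

Answer: no no no no no no no no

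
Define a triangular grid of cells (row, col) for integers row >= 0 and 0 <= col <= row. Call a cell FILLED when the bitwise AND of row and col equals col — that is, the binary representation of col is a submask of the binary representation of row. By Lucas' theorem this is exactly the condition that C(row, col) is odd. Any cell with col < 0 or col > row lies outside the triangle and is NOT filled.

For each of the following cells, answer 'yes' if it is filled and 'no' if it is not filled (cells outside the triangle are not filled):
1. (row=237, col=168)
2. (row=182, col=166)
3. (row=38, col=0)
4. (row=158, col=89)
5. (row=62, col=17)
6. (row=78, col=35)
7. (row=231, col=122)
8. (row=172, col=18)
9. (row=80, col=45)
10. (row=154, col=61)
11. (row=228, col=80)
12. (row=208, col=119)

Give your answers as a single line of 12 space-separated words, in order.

(237,168): row=0b11101101, col=0b10101000, row AND col = 0b10101000 = 168; 168 == 168 -> filled
(182,166): row=0b10110110, col=0b10100110, row AND col = 0b10100110 = 166; 166 == 166 -> filled
(38,0): row=0b100110, col=0b0, row AND col = 0b0 = 0; 0 == 0 -> filled
(158,89): row=0b10011110, col=0b1011001, row AND col = 0b11000 = 24; 24 != 89 -> empty
(62,17): row=0b111110, col=0b10001, row AND col = 0b10000 = 16; 16 != 17 -> empty
(78,35): row=0b1001110, col=0b100011, row AND col = 0b10 = 2; 2 != 35 -> empty
(231,122): row=0b11100111, col=0b1111010, row AND col = 0b1100010 = 98; 98 != 122 -> empty
(172,18): row=0b10101100, col=0b10010, row AND col = 0b0 = 0; 0 != 18 -> empty
(80,45): row=0b1010000, col=0b101101, row AND col = 0b0 = 0; 0 != 45 -> empty
(154,61): row=0b10011010, col=0b111101, row AND col = 0b11000 = 24; 24 != 61 -> empty
(228,80): row=0b11100100, col=0b1010000, row AND col = 0b1000000 = 64; 64 != 80 -> empty
(208,119): row=0b11010000, col=0b1110111, row AND col = 0b1010000 = 80; 80 != 119 -> empty

Answer: yes yes yes no no no no no no no no no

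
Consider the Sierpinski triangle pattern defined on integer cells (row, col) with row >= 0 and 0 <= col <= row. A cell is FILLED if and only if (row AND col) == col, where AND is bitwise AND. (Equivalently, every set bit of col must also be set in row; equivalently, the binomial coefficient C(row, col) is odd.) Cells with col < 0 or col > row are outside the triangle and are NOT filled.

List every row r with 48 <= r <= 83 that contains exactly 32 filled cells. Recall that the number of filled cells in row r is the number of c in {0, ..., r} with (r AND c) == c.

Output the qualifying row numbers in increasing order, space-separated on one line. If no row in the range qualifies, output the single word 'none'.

Row r has 2^popcount(r) filled cells, so we need popcount(r) = log2(32) = 5.
Scan r = 48..83 and keep those with exactly 5 one-bits:
r=48=110000 popcount=2 -> skip
r=49=110001 popcount=3 -> skip
r=50=110010 popcount=3 -> skip
r=51=110011 popcount=4 -> skip
r=52=110100 popcount=3 -> skip
r=53=110101 popcount=4 -> skip
r=54=110110 popcount=4 -> skip
r=55=110111 popcount=5 -> KEEP
r=56=111000 popcount=3 -> skip
r=57=111001 popcount=4 -> skip
r=58=111010 popcount=4 -> skip
r=59=111011 popcount=5 -> KEEP
r=60=111100 popcount=4 -> skip
r=61=111101 popcount=5 -> KEEP
r=62=111110 popcount=5 -> KEEP
r=63=111111 popcount=6 -> skip
r=64=1000000 popcount=1 -> skip
r=65=1000001 popcount=2 -> skip
r=66=1000010 popcount=2 -> skip
r=67=1000011 popcount=3 -> skip
r=68=1000100 popcount=2 -> skip
r=69=1000101 popcount=3 -> skip
r=70=1000110 popcount=3 -> skip
r=71=1000111 popcount=4 -> skip
r=72=1001000 popcount=2 -> skip
r=73=1001001 popcount=3 -> skip
r=74=1001010 popcount=3 -> skip
r=75=1001011 popcount=4 -> skip
r=76=1001100 popcount=3 -> skip
r=77=1001101 popcount=4 -> skip
r=78=1001110 popcount=4 -> skip
r=79=1001111 popcount=5 -> KEEP
r=80=1010000 popcount=2 -> skip
r=81=1010001 popcount=3 -> skip
r=82=1010010 popcount=3 -> skip
r=83=1010011 popcount=4 -> skip
Kept rows: 55 59 61 62 79

Answer: 55 59 61 62 79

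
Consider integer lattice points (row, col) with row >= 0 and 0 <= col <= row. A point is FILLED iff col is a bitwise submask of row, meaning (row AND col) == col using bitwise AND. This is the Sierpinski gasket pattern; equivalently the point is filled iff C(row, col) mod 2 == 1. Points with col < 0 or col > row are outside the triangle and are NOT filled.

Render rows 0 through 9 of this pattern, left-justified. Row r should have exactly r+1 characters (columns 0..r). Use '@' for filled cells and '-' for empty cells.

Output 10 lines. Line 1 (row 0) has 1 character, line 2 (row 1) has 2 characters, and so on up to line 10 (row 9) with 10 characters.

Answer: @
@@
@-@
@@@@
@---@
@@--@@
@-@-@-@
@@@@@@@@
@-------@
@@------@@

Derivation:
r0=0: @
r1=1: @@
r2=10: @-@
r3=11: @@@@
r4=100: @---@
r5=101: @@--@@
r6=110: @-@-@-@
r7=111: @@@@@@@@
r8=1000: @-------@
r9=1001: @@------@@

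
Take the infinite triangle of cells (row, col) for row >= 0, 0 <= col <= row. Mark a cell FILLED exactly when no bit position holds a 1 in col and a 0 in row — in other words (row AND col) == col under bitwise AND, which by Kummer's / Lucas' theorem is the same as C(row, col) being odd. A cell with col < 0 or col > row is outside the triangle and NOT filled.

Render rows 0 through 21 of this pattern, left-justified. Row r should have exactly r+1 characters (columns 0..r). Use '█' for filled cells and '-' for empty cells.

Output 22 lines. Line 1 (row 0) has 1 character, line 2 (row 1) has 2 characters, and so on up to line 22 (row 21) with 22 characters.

Answer: █
██
█-█
████
█---█
██--██
█-█-█-█
████████
█-------█
██------██
█-█-----█-█
████----████
█---█---█---█
██--██--██--██
█-█-█-█-█-█-█-█
████████████████
█---------------█
██--------------██
█-█-------------█-█
████------------████
█---█-----------█---█
██--██----------██--██

Derivation:
r0=0: █
r1=1: ██
r2=10: █-█
r3=11: ████
r4=100: █---█
r5=101: ██--██
r6=110: █-█-█-█
r7=111: ████████
r8=1000: █-------█
r9=1001: ██------██
r10=1010: █-█-----█-█
r11=1011: ████----████
r12=1100: █---█---█---█
r13=1101: ██--██--██--██
r14=1110: █-█-█-█-█-█-█-█
r15=1111: ████████████████
r16=10000: █---------------█
r17=10001: ██--------------██
r18=10010: █-█-------------█-█
r19=10011: ████------------████
r20=10100: █---█-----------█---█
r21=10101: ██--██----------██--██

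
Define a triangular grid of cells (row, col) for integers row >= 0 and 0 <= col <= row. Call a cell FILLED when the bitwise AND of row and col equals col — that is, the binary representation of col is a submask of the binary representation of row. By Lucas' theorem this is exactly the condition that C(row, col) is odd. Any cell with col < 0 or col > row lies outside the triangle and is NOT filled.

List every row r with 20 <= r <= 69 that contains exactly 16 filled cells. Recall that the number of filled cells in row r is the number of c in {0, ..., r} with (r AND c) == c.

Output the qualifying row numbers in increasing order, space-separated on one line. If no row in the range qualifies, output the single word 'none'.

Row r has 2^popcount(r) filled cells, so we need popcount(r) = log2(16) = 4.
Scan r = 20..69 and keep those with exactly 4 one-bits:
r=20=10100 popcount=2 -> skip
r=21=10101 popcount=3 -> skip
r=22=10110 popcount=3 -> skip
r=23=10111 popcount=4 -> KEEP
r=24=11000 popcount=2 -> skip
r=25=11001 popcount=3 -> skip
r=26=11010 popcount=3 -> skip
r=27=11011 popcount=4 -> KEEP
r=28=11100 popcount=3 -> skip
r=29=11101 popcount=4 -> KEEP
r=30=11110 popcount=4 -> KEEP
r=31=11111 popcount=5 -> skip
r=32=100000 popcount=1 -> skip
r=33=100001 popcount=2 -> skip
r=34=100010 popcount=2 -> skip
r=35=100011 popcount=3 -> skip
r=36=100100 popcount=2 -> skip
r=37=100101 popcount=3 -> skip
r=38=100110 popcount=3 -> skip
r=39=100111 popcount=4 -> KEEP
r=40=101000 popcount=2 -> skip
r=41=101001 popcount=3 -> skip
r=42=101010 popcount=3 -> skip
r=43=101011 popcount=4 -> KEEP
r=44=101100 popcount=3 -> skip
r=45=101101 popcount=4 -> KEEP
r=46=101110 popcount=4 -> KEEP
r=47=101111 popcount=5 -> skip
r=48=110000 popcount=2 -> skip
r=49=110001 popcount=3 -> skip
r=50=110010 popcount=3 -> skip
r=51=110011 popcount=4 -> KEEP
r=52=110100 popcount=3 -> skip
r=53=110101 popcount=4 -> KEEP
r=54=110110 popcount=4 -> KEEP
r=55=110111 popcount=5 -> skip
r=56=111000 popcount=3 -> skip
r=57=111001 popcount=4 -> KEEP
r=58=111010 popcount=4 -> KEEP
r=59=111011 popcount=5 -> skip
r=60=111100 popcount=4 -> KEEP
r=61=111101 popcount=5 -> skip
r=62=111110 popcount=5 -> skip
r=63=111111 popcount=6 -> skip
r=64=1000000 popcount=1 -> skip
r=65=1000001 popcount=2 -> skip
r=66=1000010 popcount=2 -> skip
r=67=1000011 popcount=3 -> skip
r=68=1000100 popcount=2 -> skip
r=69=1000101 popcount=3 -> skip
Kept rows: 23 27 29 30 39 43 45 46 51 53 54 57 58 60

Answer: 23 27 29 30 39 43 45 46 51 53 54 57 58 60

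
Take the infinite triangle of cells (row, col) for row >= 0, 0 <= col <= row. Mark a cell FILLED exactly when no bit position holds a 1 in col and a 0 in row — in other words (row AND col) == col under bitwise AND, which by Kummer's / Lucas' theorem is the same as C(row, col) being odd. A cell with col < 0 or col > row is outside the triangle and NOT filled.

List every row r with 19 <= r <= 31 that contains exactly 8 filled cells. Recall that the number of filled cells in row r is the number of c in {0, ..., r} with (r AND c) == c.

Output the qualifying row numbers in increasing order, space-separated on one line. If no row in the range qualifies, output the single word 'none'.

Answer: 19 21 22 25 26 28

Derivation:
Row r has 2^popcount(r) filled cells, so we need popcount(r) = log2(8) = 3.
Scan r = 19..31 and keep those with exactly 3 one-bits:
r=19=10011 popcount=3 -> KEEP
r=20=10100 popcount=2 -> skip
r=21=10101 popcount=3 -> KEEP
r=22=10110 popcount=3 -> KEEP
r=23=10111 popcount=4 -> skip
r=24=11000 popcount=2 -> skip
r=25=11001 popcount=3 -> KEEP
r=26=11010 popcount=3 -> KEEP
r=27=11011 popcount=4 -> skip
r=28=11100 popcount=3 -> KEEP
r=29=11101 popcount=4 -> skip
r=30=11110 popcount=4 -> skip
r=31=11111 popcount=5 -> skip
Kept rows: 19 21 22 25 26 28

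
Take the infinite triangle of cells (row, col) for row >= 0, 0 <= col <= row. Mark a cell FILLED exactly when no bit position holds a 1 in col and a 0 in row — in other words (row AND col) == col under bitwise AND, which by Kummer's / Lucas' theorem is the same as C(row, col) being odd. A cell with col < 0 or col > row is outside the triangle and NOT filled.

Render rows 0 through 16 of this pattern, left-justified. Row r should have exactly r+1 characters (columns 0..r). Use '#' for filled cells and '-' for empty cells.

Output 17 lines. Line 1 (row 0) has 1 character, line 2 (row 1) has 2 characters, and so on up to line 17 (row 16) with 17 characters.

Answer: #
##
#-#
####
#---#
##--##
#-#-#-#
########
#-------#
##------##
#-#-----#-#
####----####
#---#---#---#
##--##--##--##
#-#-#-#-#-#-#-#
################
#---------------#

Derivation:
r0=0: #
r1=1: ##
r2=10: #-#
r3=11: ####
r4=100: #---#
r5=101: ##--##
r6=110: #-#-#-#
r7=111: ########
r8=1000: #-------#
r9=1001: ##------##
r10=1010: #-#-----#-#
r11=1011: ####----####
r12=1100: #---#---#---#
r13=1101: ##--##--##--##
r14=1110: #-#-#-#-#-#-#-#
r15=1111: ################
r16=10000: #---------------#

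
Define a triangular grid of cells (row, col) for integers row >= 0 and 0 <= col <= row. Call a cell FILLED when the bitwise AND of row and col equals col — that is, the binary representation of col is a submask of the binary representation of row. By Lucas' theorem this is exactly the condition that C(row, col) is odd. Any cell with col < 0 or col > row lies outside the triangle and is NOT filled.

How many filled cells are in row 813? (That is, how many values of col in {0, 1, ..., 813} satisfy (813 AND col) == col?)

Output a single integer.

813 in binary = 1100101101
popcount(813) = number of 1-bits in 1100101101 = 6
A col c satisfies (813 AND c) == c iff every set bit of c is also set in 813; each of the 6 set bits of 813 can independently be on or off in c.
count = 2^6 = 64

Answer: 64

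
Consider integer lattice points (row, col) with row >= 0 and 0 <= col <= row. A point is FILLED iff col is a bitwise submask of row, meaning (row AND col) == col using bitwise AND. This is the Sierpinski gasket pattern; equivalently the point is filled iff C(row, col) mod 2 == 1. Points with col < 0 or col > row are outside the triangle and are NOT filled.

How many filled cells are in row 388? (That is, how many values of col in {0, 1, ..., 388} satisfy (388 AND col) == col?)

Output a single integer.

388 in binary = 110000100
popcount(388) = number of 1-bits in 110000100 = 3
A col c satisfies (388 AND c) == c iff every set bit of c is also set in 388; each of the 3 set bits of 388 can independently be on or off in c.
count = 2^3 = 8

Answer: 8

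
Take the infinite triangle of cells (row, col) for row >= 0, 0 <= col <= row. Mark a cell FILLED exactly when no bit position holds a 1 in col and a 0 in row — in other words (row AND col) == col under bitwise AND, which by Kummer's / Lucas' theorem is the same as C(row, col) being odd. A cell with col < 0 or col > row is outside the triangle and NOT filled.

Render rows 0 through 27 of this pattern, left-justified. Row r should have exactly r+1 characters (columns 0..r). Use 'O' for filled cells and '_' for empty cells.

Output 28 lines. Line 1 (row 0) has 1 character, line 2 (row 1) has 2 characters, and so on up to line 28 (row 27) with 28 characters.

Answer: O
OO
O_O
OOOO
O___O
OO__OO
O_O_O_O
OOOOOOOO
O_______O
OO______OO
O_O_____O_O
OOOO____OOOO
O___O___O___O
OO__OO__OO__OO
O_O_O_O_O_O_O_O
OOOOOOOOOOOOOOOO
O_______________O
OO______________OO
O_O_____________O_O
OOOO____________OOOO
O___O___________O___O
OO__OO__________OO__OO
O_O_O_O_________O_O_O_O
OOOOOOOO________OOOOOOOO
O_______O_______O_______O
OO______OO______OO______OO
O_O_____O_O_____O_O_____O_O
OOOO____OOOO____OOOO____OOOO

Derivation:
r0=0: O
r1=1: OO
r2=10: O_O
r3=11: OOOO
r4=100: O___O
r5=101: OO__OO
r6=110: O_O_O_O
r7=111: OOOOOOOO
r8=1000: O_______O
r9=1001: OO______OO
r10=1010: O_O_____O_O
r11=1011: OOOO____OOOO
r12=1100: O___O___O___O
r13=1101: OO__OO__OO__OO
r14=1110: O_O_O_O_O_O_O_O
r15=1111: OOOOOOOOOOOOOOOO
r16=10000: O_______________O
r17=10001: OO______________OO
r18=10010: O_O_____________O_O
r19=10011: OOOO____________OOOO
r20=10100: O___O___________O___O
r21=10101: OO__OO__________OO__OO
r22=10110: O_O_O_O_________O_O_O_O
r23=10111: OOOOOOOO________OOOOOOOO
r24=11000: O_______O_______O_______O
r25=11001: OO______OO______OO______OO
r26=11010: O_O_____O_O_____O_O_____O_O
r27=11011: OOOO____OOOO____OOOO____OOOO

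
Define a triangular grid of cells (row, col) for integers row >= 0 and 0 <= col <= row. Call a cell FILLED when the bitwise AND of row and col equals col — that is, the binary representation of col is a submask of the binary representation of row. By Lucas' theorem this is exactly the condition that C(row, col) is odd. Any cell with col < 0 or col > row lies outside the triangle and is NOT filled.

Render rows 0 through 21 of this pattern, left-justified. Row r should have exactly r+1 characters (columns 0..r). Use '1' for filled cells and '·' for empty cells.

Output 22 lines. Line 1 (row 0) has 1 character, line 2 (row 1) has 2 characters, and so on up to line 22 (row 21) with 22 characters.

Answer: 1
11
1·1
1111
1···1
11··11
1·1·1·1
11111111
1·······1
11······11
1·1·····1·1
1111····1111
1···1···1···1
11··11··11··11
1·1·1·1·1·1·1·1
1111111111111111
1···············1
11··············11
1·1·············1·1
1111············1111
1···1···········1···1
11··11··········11··11

Derivation:
r0=0: 1
r1=1: 11
r2=10: 1·1
r3=11: 1111
r4=100: 1···1
r5=101: 11··11
r6=110: 1·1·1·1
r7=111: 11111111
r8=1000: 1·······1
r9=1001: 11······11
r10=1010: 1·1·····1·1
r11=1011: 1111····1111
r12=1100: 1···1···1···1
r13=1101: 11··11··11··11
r14=1110: 1·1·1·1·1·1·1·1
r15=1111: 1111111111111111
r16=10000: 1···············1
r17=10001: 11··············11
r18=10010: 1·1·············1·1
r19=10011: 1111············1111
r20=10100: 1···1···········1···1
r21=10101: 11··11··········11··11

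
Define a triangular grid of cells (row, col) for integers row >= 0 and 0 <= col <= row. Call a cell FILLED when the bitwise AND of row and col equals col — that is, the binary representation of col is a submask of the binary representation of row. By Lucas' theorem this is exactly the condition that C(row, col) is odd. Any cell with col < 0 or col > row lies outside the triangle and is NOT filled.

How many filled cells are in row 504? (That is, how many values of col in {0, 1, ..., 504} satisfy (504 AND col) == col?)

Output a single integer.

Answer: 64

Derivation:
504 in binary = 111111000
popcount(504) = number of 1-bits in 111111000 = 6
A col c satisfies (504 AND c) == c iff every set bit of c is also set in 504; each of the 6 set bits of 504 can independently be on or off in c.
count = 2^6 = 64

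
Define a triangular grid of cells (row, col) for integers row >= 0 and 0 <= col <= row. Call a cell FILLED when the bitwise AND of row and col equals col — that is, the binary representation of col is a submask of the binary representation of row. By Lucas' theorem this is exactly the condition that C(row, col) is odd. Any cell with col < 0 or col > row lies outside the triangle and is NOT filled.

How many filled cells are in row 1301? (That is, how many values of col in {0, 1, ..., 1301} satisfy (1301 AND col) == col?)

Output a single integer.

Answer: 32

Derivation:
1301 in binary = 10100010101
popcount(1301) = number of 1-bits in 10100010101 = 5
A col c satisfies (1301 AND c) == c iff every set bit of c is also set in 1301; each of the 5 set bits of 1301 can independently be on or off in c.
count = 2^5 = 32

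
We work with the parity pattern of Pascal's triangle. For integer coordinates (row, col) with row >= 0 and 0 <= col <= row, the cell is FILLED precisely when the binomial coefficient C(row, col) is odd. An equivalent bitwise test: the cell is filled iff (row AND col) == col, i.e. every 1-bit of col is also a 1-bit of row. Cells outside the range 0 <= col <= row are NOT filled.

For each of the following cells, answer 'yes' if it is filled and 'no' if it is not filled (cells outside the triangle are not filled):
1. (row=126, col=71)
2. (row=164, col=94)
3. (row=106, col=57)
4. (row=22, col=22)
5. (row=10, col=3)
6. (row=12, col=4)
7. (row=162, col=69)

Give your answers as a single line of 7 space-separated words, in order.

Answer: no no no yes no yes no

Derivation:
(126,71): row=0b1111110, col=0b1000111, row AND col = 0b1000110 = 70; 70 != 71 -> empty
(164,94): row=0b10100100, col=0b1011110, row AND col = 0b100 = 4; 4 != 94 -> empty
(106,57): row=0b1101010, col=0b111001, row AND col = 0b101000 = 40; 40 != 57 -> empty
(22,22): row=0b10110, col=0b10110, row AND col = 0b10110 = 22; 22 == 22 -> filled
(10,3): row=0b1010, col=0b11, row AND col = 0b10 = 2; 2 != 3 -> empty
(12,4): row=0b1100, col=0b100, row AND col = 0b100 = 4; 4 == 4 -> filled
(162,69): row=0b10100010, col=0b1000101, row AND col = 0b0 = 0; 0 != 69 -> empty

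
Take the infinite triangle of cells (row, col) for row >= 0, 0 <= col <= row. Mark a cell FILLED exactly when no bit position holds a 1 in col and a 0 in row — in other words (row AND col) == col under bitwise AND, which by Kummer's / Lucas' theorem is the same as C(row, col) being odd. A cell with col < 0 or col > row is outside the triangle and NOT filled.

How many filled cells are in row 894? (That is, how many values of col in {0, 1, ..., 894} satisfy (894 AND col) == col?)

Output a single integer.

Answer: 256

Derivation:
894 in binary = 1101111110
popcount(894) = number of 1-bits in 1101111110 = 8
A col c satisfies (894 AND c) == c iff every set bit of c is also set in 894; each of the 8 set bits of 894 can independently be on or off in c.
count = 2^8 = 256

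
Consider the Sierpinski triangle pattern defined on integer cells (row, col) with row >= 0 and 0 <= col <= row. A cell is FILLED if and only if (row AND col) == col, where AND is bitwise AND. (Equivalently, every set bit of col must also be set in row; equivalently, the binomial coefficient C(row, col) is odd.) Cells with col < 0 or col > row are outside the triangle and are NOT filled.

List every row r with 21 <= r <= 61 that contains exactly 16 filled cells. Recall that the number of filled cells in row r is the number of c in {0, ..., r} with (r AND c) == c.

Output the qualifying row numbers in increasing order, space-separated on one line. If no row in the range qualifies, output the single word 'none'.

Row r has 2^popcount(r) filled cells, so we need popcount(r) = log2(16) = 4.
Scan r = 21..61 and keep those with exactly 4 one-bits:
r=21=10101 popcount=3 -> skip
r=22=10110 popcount=3 -> skip
r=23=10111 popcount=4 -> KEEP
r=24=11000 popcount=2 -> skip
r=25=11001 popcount=3 -> skip
r=26=11010 popcount=3 -> skip
r=27=11011 popcount=4 -> KEEP
r=28=11100 popcount=3 -> skip
r=29=11101 popcount=4 -> KEEP
r=30=11110 popcount=4 -> KEEP
r=31=11111 popcount=5 -> skip
r=32=100000 popcount=1 -> skip
r=33=100001 popcount=2 -> skip
r=34=100010 popcount=2 -> skip
r=35=100011 popcount=3 -> skip
r=36=100100 popcount=2 -> skip
r=37=100101 popcount=3 -> skip
r=38=100110 popcount=3 -> skip
r=39=100111 popcount=4 -> KEEP
r=40=101000 popcount=2 -> skip
r=41=101001 popcount=3 -> skip
r=42=101010 popcount=3 -> skip
r=43=101011 popcount=4 -> KEEP
r=44=101100 popcount=3 -> skip
r=45=101101 popcount=4 -> KEEP
r=46=101110 popcount=4 -> KEEP
r=47=101111 popcount=5 -> skip
r=48=110000 popcount=2 -> skip
r=49=110001 popcount=3 -> skip
r=50=110010 popcount=3 -> skip
r=51=110011 popcount=4 -> KEEP
r=52=110100 popcount=3 -> skip
r=53=110101 popcount=4 -> KEEP
r=54=110110 popcount=4 -> KEEP
r=55=110111 popcount=5 -> skip
r=56=111000 popcount=3 -> skip
r=57=111001 popcount=4 -> KEEP
r=58=111010 popcount=4 -> KEEP
r=59=111011 popcount=5 -> skip
r=60=111100 popcount=4 -> KEEP
r=61=111101 popcount=5 -> skip
Kept rows: 23 27 29 30 39 43 45 46 51 53 54 57 58 60

Answer: 23 27 29 30 39 43 45 46 51 53 54 57 58 60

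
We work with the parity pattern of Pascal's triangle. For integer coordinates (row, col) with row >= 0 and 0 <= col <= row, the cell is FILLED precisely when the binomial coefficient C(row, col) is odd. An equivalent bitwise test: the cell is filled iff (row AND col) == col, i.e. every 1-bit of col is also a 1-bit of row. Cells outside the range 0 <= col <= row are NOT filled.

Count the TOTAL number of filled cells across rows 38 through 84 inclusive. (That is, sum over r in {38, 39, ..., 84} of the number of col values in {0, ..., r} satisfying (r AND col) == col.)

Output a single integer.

Answer: 662

Derivation:
r38=100110 pc3: +8 =8
r39=100111 pc4: +16 =24
r40=101000 pc2: +4 =28
r41=101001 pc3: +8 =36
r42=101010 pc3: +8 =44
r43=101011 pc4: +16 =60
r44=101100 pc3: +8 =68
r45=101101 pc4: +16 =84
r46=101110 pc4: +16 =100
r47=101111 pc5: +32 =132
r48=110000 pc2: +4 =136
r49=110001 pc3: +8 =144
r50=110010 pc3: +8 =152
r51=110011 pc4: +16 =168
r52=110100 pc3: +8 =176
r53=110101 pc4: +16 =192
r54=110110 pc4: +16 =208
r55=110111 pc5: +32 =240
r56=111000 pc3: +8 =248
r57=111001 pc4: +16 =264
r58=111010 pc4: +16 =280
r59=111011 pc5: +32 =312
r60=111100 pc4: +16 =328
r61=111101 pc5: +32 =360
r62=111110 pc5: +32 =392
r63=111111 pc6: +64 =456
r64=1000000 pc1: +2 =458
r65=1000001 pc2: +4 =462
r66=1000010 pc2: +4 =466
r67=1000011 pc3: +8 =474
r68=1000100 pc2: +4 =478
r69=1000101 pc3: +8 =486
r70=1000110 pc3: +8 =494
r71=1000111 pc4: +16 =510
r72=1001000 pc2: +4 =514
r73=1001001 pc3: +8 =522
r74=1001010 pc3: +8 =530
r75=1001011 pc4: +16 =546
r76=1001100 pc3: +8 =554
r77=1001101 pc4: +16 =570
r78=1001110 pc4: +16 =586
r79=1001111 pc5: +32 =618
r80=1010000 pc2: +4 =622
r81=1010001 pc3: +8 =630
r82=1010010 pc3: +8 =638
r83=1010011 pc4: +16 =654
r84=1010100 pc3: +8 =662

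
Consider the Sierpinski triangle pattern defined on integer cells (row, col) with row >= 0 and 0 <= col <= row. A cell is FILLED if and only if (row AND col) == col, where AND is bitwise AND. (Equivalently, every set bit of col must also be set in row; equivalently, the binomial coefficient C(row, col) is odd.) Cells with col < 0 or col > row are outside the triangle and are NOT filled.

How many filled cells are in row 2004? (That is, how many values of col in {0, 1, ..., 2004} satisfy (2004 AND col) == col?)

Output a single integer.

Answer: 128

Derivation:
2004 in binary = 11111010100
popcount(2004) = number of 1-bits in 11111010100 = 7
A col c satisfies (2004 AND c) == c iff every set bit of c is also set in 2004; each of the 7 set bits of 2004 can independently be on or off in c.
count = 2^7 = 128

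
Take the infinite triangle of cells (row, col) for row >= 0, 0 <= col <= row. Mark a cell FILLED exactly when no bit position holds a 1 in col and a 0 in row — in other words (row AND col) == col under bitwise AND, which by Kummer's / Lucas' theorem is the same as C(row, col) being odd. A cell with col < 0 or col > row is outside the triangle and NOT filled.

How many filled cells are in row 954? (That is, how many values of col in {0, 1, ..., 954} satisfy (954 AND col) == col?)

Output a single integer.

954 in binary = 1110111010
popcount(954) = number of 1-bits in 1110111010 = 7
A col c satisfies (954 AND c) == c iff every set bit of c is also set in 954; each of the 7 set bits of 954 can independently be on or off in c.
count = 2^7 = 128

Answer: 128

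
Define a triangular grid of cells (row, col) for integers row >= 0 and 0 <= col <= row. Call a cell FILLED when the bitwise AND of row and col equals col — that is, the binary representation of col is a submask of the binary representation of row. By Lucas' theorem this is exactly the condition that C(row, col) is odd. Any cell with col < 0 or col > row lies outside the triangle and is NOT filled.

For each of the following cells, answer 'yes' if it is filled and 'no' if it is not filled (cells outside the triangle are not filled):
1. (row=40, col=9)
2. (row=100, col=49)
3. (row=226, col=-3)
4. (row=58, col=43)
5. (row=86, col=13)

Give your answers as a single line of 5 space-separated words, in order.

Answer: no no no no no

Derivation:
(40,9): row=0b101000, col=0b1001, row AND col = 0b1000 = 8; 8 != 9 -> empty
(100,49): row=0b1100100, col=0b110001, row AND col = 0b100000 = 32; 32 != 49 -> empty
(226,-3): col outside [0, 226] -> not filled
(58,43): row=0b111010, col=0b101011, row AND col = 0b101010 = 42; 42 != 43 -> empty
(86,13): row=0b1010110, col=0b1101, row AND col = 0b100 = 4; 4 != 13 -> empty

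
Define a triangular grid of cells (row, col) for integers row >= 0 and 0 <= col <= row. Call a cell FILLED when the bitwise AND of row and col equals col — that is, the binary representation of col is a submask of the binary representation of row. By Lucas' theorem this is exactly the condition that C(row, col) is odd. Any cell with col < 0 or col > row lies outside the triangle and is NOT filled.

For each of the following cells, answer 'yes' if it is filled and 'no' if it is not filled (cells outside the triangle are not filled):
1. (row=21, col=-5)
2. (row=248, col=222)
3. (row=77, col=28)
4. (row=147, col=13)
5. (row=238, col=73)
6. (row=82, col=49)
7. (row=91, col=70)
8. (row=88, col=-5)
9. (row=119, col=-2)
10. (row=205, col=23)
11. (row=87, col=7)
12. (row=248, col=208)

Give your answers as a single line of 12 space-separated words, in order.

Answer: no no no no no no no no no no yes yes

Derivation:
(21,-5): col outside [0, 21] -> not filled
(248,222): row=0b11111000, col=0b11011110, row AND col = 0b11011000 = 216; 216 != 222 -> empty
(77,28): row=0b1001101, col=0b11100, row AND col = 0b1100 = 12; 12 != 28 -> empty
(147,13): row=0b10010011, col=0b1101, row AND col = 0b1 = 1; 1 != 13 -> empty
(238,73): row=0b11101110, col=0b1001001, row AND col = 0b1001000 = 72; 72 != 73 -> empty
(82,49): row=0b1010010, col=0b110001, row AND col = 0b10000 = 16; 16 != 49 -> empty
(91,70): row=0b1011011, col=0b1000110, row AND col = 0b1000010 = 66; 66 != 70 -> empty
(88,-5): col outside [0, 88] -> not filled
(119,-2): col outside [0, 119] -> not filled
(205,23): row=0b11001101, col=0b10111, row AND col = 0b101 = 5; 5 != 23 -> empty
(87,7): row=0b1010111, col=0b111, row AND col = 0b111 = 7; 7 == 7 -> filled
(248,208): row=0b11111000, col=0b11010000, row AND col = 0b11010000 = 208; 208 == 208 -> filled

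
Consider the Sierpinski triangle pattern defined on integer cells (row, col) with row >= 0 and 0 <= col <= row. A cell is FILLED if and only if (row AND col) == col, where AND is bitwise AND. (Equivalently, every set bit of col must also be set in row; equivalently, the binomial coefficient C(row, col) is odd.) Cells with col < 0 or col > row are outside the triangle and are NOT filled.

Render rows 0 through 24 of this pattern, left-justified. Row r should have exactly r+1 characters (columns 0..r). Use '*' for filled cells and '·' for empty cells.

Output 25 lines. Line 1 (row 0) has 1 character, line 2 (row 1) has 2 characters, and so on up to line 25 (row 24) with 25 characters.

Answer: *
**
*·*
****
*···*
**··**
*·*·*·*
********
*·······*
**······**
*·*·····*·*
****····****
*···*···*···*
**··**··**··**
*·*·*·*·*·*·*·*
****************
*···············*
**··············**
*·*·············*·*
****············****
*···*···········*···*
**··**··········**··**
*·*·*·*·········*·*·*·*
********········********
*·······*·······*·······*

Derivation:
r0=0: *
r1=1: **
r2=10: *·*
r3=11: ****
r4=100: *···*
r5=101: **··**
r6=110: *·*·*·*
r7=111: ********
r8=1000: *·······*
r9=1001: **······**
r10=1010: *·*·····*·*
r11=1011: ****····****
r12=1100: *···*···*···*
r13=1101: **··**··**··**
r14=1110: *·*·*·*·*·*·*·*
r15=1111: ****************
r16=10000: *···············*
r17=10001: **··············**
r18=10010: *·*·············*·*
r19=10011: ****············****
r20=10100: *···*···········*···*
r21=10101: **··**··········**··**
r22=10110: *·*·*·*·········*·*·*·*
r23=10111: ********········********
r24=11000: *·······*·······*·······*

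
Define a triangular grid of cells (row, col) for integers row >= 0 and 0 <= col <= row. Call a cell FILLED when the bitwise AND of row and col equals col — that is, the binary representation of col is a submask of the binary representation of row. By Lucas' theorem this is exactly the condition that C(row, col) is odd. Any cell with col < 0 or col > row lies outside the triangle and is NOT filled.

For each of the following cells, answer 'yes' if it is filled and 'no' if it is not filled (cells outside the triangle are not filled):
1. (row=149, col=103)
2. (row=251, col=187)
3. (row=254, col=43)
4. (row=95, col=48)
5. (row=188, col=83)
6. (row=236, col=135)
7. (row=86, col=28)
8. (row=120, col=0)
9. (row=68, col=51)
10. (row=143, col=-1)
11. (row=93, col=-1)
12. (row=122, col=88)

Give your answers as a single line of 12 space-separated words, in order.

(149,103): row=0b10010101, col=0b1100111, row AND col = 0b101 = 5; 5 != 103 -> empty
(251,187): row=0b11111011, col=0b10111011, row AND col = 0b10111011 = 187; 187 == 187 -> filled
(254,43): row=0b11111110, col=0b101011, row AND col = 0b101010 = 42; 42 != 43 -> empty
(95,48): row=0b1011111, col=0b110000, row AND col = 0b10000 = 16; 16 != 48 -> empty
(188,83): row=0b10111100, col=0b1010011, row AND col = 0b10000 = 16; 16 != 83 -> empty
(236,135): row=0b11101100, col=0b10000111, row AND col = 0b10000100 = 132; 132 != 135 -> empty
(86,28): row=0b1010110, col=0b11100, row AND col = 0b10100 = 20; 20 != 28 -> empty
(120,0): row=0b1111000, col=0b0, row AND col = 0b0 = 0; 0 == 0 -> filled
(68,51): row=0b1000100, col=0b110011, row AND col = 0b0 = 0; 0 != 51 -> empty
(143,-1): col outside [0, 143] -> not filled
(93,-1): col outside [0, 93] -> not filled
(122,88): row=0b1111010, col=0b1011000, row AND col = 0b1011000 = 88; 88 == 88 -> filled

Answer: no yes no no no no no yes no no no yes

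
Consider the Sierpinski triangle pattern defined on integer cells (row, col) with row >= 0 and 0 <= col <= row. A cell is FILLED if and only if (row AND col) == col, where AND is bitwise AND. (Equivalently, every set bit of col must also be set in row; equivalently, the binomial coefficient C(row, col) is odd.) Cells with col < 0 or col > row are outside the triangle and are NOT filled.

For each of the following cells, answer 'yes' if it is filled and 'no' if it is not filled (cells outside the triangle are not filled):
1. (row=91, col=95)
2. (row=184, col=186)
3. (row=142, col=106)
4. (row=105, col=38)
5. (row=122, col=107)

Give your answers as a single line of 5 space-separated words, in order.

Answer: no no no no no

Derivation:
(91,95): col outside [0, 91] -> not filled
(184,186): col outside [0, 184] -> not filled
(142,106): row=0b10001110, col=0b1101010, row AND col = 0b1010 = 10; 10 != 106 -> empty
(105,38): row=0b1101001, col=0b100110, row AND col = 0b100000 = 32; 32 != 38 -> empty
(122,107): row=0b1111010, col=0b1101011, row AND col = 0b1101010 = 106; 106 != 107 -> empty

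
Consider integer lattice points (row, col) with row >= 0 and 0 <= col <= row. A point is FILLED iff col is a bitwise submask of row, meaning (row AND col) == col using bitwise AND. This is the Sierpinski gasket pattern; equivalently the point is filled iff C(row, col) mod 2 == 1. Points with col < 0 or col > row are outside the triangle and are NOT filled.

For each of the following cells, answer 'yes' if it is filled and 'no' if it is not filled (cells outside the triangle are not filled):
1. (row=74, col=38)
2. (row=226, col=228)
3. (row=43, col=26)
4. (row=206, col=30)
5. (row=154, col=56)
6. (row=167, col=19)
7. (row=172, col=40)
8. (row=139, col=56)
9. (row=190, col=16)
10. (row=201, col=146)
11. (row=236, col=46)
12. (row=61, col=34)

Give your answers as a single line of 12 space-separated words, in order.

Answer: no no no no no no yes no yes no no no

Derivation:
(74,38): row=0b1001010, col=0b100110, row AND col = 0b10 = 2; 2 != 38 -> empty
(226,228): col outside [0, 226] -> not filled
(43,26): row=0b101011, col=0b11010, row AND col = 0b1010 = 10; 10 != 26 -> empty
(206,30): row=0b11001110, col=0b11110, row AND col = 0b1110 = 14; 14 != 30 -> empty
(154,56): row=0b10011010, col=0b111000, row AND col = 0b11000 = 24; 24 != 56 -> empty
(167,19): row=0b10100111, col=0b10011, row AND col = 0b11 = 3; 3 != 19 -> empty
(172,40): row=0b10101100, col=0b101000, row AND col = 0b101000 = 40; 40 == 40 -> filled
(139,56): row=0b10001011, col=0b111000, row AND col = 0b1000 = 8; 8 != 56 -> empty
(190,16): row=0b10111110, col=0b10000, row AND col = 0b10000 = 16; 16 == 16 -> filled
(201,146): row=0b11001001, col=0b10010010, row AND col = 0b10000000 = 128; 128 != 146 -> empty
(236,46): row=0b11101100, col=0b101110, row AND col = 0b101100 = 44; 44 != 46 -> empty
(61,34): row=0b111101, col=0b100010, row AND col = 0b100000 = 32; 32 != 34 -> empty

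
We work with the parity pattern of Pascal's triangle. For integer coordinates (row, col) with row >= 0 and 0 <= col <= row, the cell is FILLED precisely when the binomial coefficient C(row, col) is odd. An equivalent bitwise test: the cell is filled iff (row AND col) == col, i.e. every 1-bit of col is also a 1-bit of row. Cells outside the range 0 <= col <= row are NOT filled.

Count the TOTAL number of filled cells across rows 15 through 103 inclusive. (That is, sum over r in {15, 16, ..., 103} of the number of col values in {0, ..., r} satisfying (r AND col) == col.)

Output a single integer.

r15=1111 pc4: +16 =16
r16=10000 pc1: +2 =18
r17=10001 pc2: +4 =22
r18=10010 pc2: +4 =26
r19=10011 pc3: +8 =34
r20=10100 pc2: +4 =38
r21=10101 pc3: +8 =46
r22=10110 pc3: +8 =54
r23=10111 pc4: +16 =70
r24=11000 pc2: +4 =74
r25=11001 pc3: +8 =82
r26=11010 pc3: +8 =90
r27=11011 pc4: +16 =106
r28=11100 pc3: +8 =114
r29=11101 pc4: +16 =130
r30=11110 pc4: +16 =146
r31=11111 pc5: +32 =178
r32=100000 pc1: +2 =180
r33=100001 pc2: +4 =184
r34=100010 pc2: +4 =188
r35=100011 pc3: +8 =196
r36=100100 pc2: +4 =200
r37=100101 pc3: +8 =208
r38=100110 pc3: +8 =216
r39=100111 pc4: +16 =232
r40=101000 pc2: +4 =236
r41=101001 pc3: +8 =244
r42=101010 pc3: +8 =252
r43=101011 pc4: +16 =268
r44=101100 pc3: +8 =276
r45=101101 pc4: +16 =292
r46=101110 pc4: +16 =308
r47=101111 pc5: +32 =340
r48=110000 pc2: +4 =344
r49=110001 pc3: +8 =352
r50=110010 pc3: +8 =360
r51=110011 pc4: +16 =376
r52=110100 pc3: +8 =384
r53=110101 pc4: +16 =400
r54=110110 pc4: +16 =416
r55=110111 pc5: +32 =448
r56=111000 pc3: +8 =456
r57=111001 pc4: +16 =472
r58=111010 pc4: +16 =488
r59=111011 pc5: +32 =520
r60=111100 pc4: +16 =536
r61=111101 pc5: +32 =568
r62=111110 pc5: +32 =600
r63=111111 pc6: +64 =664
r64=1000000 pc1: +2 =666
r65=1000001 pc2: +4 =670
r66=1000010 pc2: +4 =674
r67=1000011 pc3: +8 =682
r68=1000100 pc2: +4 =686
r69=1000101 pc3: +8 =694
r70=1000110 pc3: +8 =702
r71=1000111 pc4: +16 =718
r72=1001000 pc2: +4 =722
r73=1001001 pc3: +8 =730
r74=1001010 pc3: +8 =738
r75=1001011 pc4: +16 =754
r76=1001100 pc3: +8 =762
r77=1001101 pc4: +16 =778
r78=1001110 pc4: +16 =794
r79=1001111 pc5: +32 =826
r80=1010000 pc2: +4 =830
r81=1010001 pc3: +8 =838
r82=1010010 pc3: +8 =846
r83=1010011 pc4: +16 =862
r84=1010100 pc3: +8 =870
r85=1010101 pc4: +16 =886
r86=1010110 pc4: +16 =902
r87=1010111 pc5: +32 =934
r88=1011000 pc3: +8 =942
r89=1011001 pc4: +16 =958
r90=1011010 pc4: +16 =974
r91=1011011 pc5: +32 =1006
r92=1011100 pc4: +16 =1022
r93=1011101 pc5: +32 =1054
r94=1011110 pc5: +32 =1086
r95=1011111 pc6: +64 =1150
r96=1100000 pc2: +4 =1154
r97=1100001 pc3: +8 =1162
r98=1100010 pc3: +8 =1170
r99=1100011 pc4: +16 =1186
r100=1100100 pc3: +8 =1194
r101=1100101 pc4: +16 =1210
r102=1100110 pc4: +16 =1226
r103=1100111 pc5: +32 =1258

Answer: 1258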